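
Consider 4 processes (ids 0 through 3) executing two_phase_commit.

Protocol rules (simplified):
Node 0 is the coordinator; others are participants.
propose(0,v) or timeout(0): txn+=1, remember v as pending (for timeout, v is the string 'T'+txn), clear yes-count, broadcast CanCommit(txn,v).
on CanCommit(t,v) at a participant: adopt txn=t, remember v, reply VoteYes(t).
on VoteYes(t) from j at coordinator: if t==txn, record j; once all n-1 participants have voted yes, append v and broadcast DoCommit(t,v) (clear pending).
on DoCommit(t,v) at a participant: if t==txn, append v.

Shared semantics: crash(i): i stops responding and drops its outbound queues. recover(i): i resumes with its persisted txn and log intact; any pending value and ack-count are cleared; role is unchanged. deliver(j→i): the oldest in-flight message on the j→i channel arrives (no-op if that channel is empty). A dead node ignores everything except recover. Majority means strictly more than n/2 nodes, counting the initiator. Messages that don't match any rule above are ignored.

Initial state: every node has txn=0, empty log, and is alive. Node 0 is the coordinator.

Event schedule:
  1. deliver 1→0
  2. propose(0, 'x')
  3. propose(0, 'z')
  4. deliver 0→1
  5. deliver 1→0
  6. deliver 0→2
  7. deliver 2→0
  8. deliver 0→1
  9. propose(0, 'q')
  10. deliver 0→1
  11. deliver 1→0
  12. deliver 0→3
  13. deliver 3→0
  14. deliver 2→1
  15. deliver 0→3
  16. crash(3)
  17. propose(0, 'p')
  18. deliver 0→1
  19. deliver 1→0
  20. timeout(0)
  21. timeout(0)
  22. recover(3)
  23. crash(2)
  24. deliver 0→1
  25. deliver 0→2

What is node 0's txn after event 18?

step 1 deliver 1→0: —
step 2 propose(0,'x'): 0={coor,t=1,log=-}
step 3 propose(0,'z'): 0={coor,t=2,log=-}
step 4 deliver 0→1: 1={part,t=1,log=-}
step 5 deliver 1→0: —
step 6 deliver 0→2: 2={part,t=1,log=-}
step 7 deliver 2→0: —
step 8 deliver 0→1: 1={part,t=2,log=-}
step 9 propose(0,'q'): 0={coor,t=3,log=-}
step 10 deliver 0→1: 1={part,t=3,log=-}
step 11 deliver 1→0: —
step 12 deliver 0→3: 3={part,t=1,log=-}
step 13 deliver 3→0: —
step 14 deliver 2→1: —
step 15 deliver 0→3: 3={part,t=2,log=-}
step 16 crash(3): 3={✗part,t=2,log=-}
step 17 propose(0,'p'): 0={coor,t=4,log=-}
step 18 deliver 0→1: 1={part,t=4,log=-}

4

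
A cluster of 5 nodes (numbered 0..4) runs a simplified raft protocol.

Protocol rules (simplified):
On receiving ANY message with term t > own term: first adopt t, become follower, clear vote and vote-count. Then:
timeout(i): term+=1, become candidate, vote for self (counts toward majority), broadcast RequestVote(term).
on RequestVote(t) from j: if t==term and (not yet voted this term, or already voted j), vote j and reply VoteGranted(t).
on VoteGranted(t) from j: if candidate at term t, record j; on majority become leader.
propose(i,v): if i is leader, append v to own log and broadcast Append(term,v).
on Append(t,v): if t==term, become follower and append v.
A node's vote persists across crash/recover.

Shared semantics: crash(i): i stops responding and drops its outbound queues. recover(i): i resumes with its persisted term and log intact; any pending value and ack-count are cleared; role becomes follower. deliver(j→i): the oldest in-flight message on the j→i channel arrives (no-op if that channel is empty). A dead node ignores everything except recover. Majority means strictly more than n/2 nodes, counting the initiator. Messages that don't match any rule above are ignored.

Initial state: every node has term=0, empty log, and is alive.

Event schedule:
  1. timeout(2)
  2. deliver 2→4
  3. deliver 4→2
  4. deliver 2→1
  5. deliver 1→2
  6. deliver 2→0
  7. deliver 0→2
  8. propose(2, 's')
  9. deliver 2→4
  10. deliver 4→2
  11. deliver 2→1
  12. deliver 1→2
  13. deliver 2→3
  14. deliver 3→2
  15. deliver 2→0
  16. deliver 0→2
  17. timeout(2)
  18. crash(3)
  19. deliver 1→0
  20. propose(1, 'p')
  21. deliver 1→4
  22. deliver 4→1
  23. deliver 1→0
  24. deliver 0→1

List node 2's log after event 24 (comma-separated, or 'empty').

s

e1 timeout(2): 2[cand,t=1,-]
e2 deliver 2→4: 4[foll,t=1,-]
e3 deliver 4→2: ·
e4 deliver 2→1: 1[foll,t=1,-]
e5 deliver 1→2: 2[lead,t=1,-]
e6 deliver 2→0: 0[foll,t=1,-]
e7 deliver 0→2: ·
e8 propose(2,'s'): 2[lead,t=1,s]
e9 deliver 2→4: 4[foll,t=1,s]
e10 deliver 4→2: ·
e11 deliver 2→1: 1[foll,t=1,s]
e12 deliver 1→2: ·
e13 deliver 2→3: 3[foll,t=1,-]
e14 deliver 3→2: ·
e15 deliver 2→0: 0[foll,t=1,s]
e16 deliver 0→2: ·
e17 timeout(2): 2[cand,t=2,s]
e18 crash(3): 3[✗foll,t=1,-]
e19 deliver 1→0: ·
e20 propose(1,'p'): ·
e21 deliver 1→4: ·
e22 deliver 4→1: ·
e23 deliver 1→0: ·
e24 deliver 0→1: ·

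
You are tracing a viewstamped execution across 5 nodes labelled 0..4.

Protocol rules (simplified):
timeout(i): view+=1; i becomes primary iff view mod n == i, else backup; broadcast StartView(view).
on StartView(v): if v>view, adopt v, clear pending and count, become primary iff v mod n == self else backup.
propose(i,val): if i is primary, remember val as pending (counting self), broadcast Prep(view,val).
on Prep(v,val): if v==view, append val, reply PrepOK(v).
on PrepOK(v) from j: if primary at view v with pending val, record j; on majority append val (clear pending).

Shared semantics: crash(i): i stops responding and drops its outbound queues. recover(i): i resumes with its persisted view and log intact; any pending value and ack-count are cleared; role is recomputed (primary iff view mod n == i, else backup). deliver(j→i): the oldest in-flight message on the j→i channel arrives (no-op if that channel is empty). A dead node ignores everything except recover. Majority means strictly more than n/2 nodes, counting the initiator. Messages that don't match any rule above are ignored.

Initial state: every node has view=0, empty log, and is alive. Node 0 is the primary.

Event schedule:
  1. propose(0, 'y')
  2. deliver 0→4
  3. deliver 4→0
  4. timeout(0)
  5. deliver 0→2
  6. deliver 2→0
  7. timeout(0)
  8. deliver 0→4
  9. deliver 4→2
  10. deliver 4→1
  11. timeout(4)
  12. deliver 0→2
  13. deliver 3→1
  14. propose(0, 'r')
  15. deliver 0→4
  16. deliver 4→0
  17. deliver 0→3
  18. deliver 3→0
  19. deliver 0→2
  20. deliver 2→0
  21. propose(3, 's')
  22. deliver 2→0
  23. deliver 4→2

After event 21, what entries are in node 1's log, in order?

1. propose(0,'y'):  nop
2. deliver 0→4:  <4:back v0 y>
3. deliver 4→0:  nop
4. timeout(0):  <0:back v1 ->
5. deliver 0→2:  <2:back v0 y>
6. deliver 2→0:  nop
7. timeout(0):  <0:back v2 ->
8. deliver 0→4:  <4:back v1 y>
9. deliver 4→2:  nop
10. deliver 4→1:  nop
11. timeout(4):  <4:back v2 y>
12. deliver 0→2:  <2:back v1 y>
13. deliver 3→1:  nop
14. propose(0,'r'):  nop
15. deliver 0→4:  nop
16. deliver 4→0:  nop
17. deliver 0→3:  <3:back v0 y>
18. deliver 3→0:  nop
19. deliver 0→2:  <2:prim v2 y>
20. deliver 2→0:  nop
21. propose(3,'s'):  nop

empty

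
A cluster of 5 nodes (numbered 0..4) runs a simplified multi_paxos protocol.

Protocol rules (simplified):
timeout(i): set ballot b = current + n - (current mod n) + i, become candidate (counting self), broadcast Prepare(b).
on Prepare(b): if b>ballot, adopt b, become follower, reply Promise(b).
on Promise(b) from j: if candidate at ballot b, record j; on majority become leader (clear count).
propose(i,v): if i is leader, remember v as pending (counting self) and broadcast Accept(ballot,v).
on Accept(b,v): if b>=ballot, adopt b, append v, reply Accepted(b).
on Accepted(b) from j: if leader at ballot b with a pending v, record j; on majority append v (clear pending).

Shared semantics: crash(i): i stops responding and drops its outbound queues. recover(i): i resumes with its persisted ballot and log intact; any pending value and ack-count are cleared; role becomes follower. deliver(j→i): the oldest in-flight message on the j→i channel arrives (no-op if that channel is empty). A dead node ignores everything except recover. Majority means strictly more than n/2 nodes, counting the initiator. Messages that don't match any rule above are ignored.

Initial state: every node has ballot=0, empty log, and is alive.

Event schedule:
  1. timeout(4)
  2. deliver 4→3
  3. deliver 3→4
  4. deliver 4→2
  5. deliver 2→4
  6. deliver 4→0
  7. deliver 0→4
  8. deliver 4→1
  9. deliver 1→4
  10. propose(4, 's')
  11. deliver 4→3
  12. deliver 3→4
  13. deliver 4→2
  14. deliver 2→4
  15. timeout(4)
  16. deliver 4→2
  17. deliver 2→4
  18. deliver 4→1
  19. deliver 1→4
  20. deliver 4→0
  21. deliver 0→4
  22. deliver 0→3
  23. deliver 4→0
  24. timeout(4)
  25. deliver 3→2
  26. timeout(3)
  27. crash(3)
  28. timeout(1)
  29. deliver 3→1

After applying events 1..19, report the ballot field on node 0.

9

e1 timeout(4): 4[cand,b=9,-]
e2 deliver 4→3: 3[foll,b=9,-]
e3 deliver 3→4: ·
e4 deliver 4→2: 2[foll,b=9,-]
e5 deliver 2→4: 4[lead,b=9,-]
e6 deliver 4→0: 0[foll,b=9,-]
e7 deliver 0→4: ·
e8 deliver 4→1: 1[foll,b=9,-]
e9 deliver 1→4: ·
e10 propose(4,'s'): ·
e11 deliver 4→3: 3[foll,b=9,s]
e12 deliver 3→4: ·
e13 deliver 4→2: 2[foll,b=9,s]
e14 deliver 2→4: 4[lead,b=9,s]
e15 timeout(4): 4[cand,b=14,s]
e16 deliver 4→2: 2[foll,b=14,s]
e17 deliver 2→4: ·
e18 deliver 4→1: 1[foll,b=9,s]
e19 deliver 1→4: ·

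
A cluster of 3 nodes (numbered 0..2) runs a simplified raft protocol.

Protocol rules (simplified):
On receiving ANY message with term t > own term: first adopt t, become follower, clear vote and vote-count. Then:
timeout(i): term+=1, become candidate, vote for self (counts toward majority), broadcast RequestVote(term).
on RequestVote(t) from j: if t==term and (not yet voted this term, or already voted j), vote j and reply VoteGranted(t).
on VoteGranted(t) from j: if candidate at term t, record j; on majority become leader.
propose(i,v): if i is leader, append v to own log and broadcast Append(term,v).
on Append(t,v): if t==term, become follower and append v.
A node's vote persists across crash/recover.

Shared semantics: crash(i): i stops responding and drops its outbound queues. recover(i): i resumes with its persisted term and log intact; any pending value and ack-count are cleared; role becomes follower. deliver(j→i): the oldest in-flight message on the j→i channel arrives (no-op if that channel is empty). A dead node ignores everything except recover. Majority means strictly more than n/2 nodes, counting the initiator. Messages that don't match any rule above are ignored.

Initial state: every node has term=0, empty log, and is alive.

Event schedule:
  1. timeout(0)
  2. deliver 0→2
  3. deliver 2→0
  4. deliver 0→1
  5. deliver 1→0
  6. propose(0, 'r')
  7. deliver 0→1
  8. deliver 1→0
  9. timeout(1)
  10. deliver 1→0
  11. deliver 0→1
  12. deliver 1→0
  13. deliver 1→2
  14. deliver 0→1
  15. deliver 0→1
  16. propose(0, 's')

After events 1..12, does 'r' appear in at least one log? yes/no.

e1 timeout(0): 0[cand,t=1,-]
e2 deliver 0→2: 2[foll,t=1,-]
e3 deliver 2→0: 0[lead,t=1,-]
e4 deliver 0→1: 1[foll,t=1,-]
e5 deliver 1→0: ·
e6 propose(0,'r'): 0[lead,t=1,r]
e7 deliver 0→1: 1[foll,t=1,r]
e8 deliver 1→0: ·
e9 timeout(1): 1[cand,t=2,r]
e10 deliver 1→0: 0[foll,t=2,r]
e11 deliver 0→1: 1[lead,t=2,r]
e12 deliver 1→0: ·

yes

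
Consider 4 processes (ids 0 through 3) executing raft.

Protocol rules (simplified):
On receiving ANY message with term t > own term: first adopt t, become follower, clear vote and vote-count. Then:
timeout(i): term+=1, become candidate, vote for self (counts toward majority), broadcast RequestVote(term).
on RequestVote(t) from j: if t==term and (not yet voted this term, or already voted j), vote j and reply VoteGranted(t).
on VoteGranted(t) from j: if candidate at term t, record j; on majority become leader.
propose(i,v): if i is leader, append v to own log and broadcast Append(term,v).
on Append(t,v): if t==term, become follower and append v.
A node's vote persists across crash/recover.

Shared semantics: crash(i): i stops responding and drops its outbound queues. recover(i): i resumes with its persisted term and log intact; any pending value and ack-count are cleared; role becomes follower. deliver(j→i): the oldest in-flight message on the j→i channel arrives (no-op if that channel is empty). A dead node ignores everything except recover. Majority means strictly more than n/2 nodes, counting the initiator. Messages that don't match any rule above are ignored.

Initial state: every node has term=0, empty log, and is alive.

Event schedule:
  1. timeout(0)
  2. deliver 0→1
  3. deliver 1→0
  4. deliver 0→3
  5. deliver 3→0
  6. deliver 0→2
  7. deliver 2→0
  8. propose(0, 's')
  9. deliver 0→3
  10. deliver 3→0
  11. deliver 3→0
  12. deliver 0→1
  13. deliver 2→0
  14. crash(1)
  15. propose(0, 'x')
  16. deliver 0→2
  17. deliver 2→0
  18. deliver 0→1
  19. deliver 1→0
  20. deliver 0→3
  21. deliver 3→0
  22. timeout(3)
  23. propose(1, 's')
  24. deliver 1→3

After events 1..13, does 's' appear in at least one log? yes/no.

step 1 timeout(0): 0={cand,t=1,log=-}
step 2 deliver 0→1: 1={foll,t=1,log=-}
step 3 deliver 1→0: —
step 4 deliver 0→3: 3={foll,t=1,log=-}
step 5 deliver 3→0: 0={lead,t=1,log=-}
step 6 deliver 0→2: 2={foll,t=1,log=-}
step 7 deliver 2→0: —
step 8 propose(0,'s'): 0={lead,t=1,log=s}
step 9 deliver 0→3: 3={foll,t=1,log=s}
step 10 deliver 3→0: —
step 11 deliver 3→0: —
step 12 deliver 0→1: 1={foll,t=1,log=s}
step 13 deliver 2→0: —

yes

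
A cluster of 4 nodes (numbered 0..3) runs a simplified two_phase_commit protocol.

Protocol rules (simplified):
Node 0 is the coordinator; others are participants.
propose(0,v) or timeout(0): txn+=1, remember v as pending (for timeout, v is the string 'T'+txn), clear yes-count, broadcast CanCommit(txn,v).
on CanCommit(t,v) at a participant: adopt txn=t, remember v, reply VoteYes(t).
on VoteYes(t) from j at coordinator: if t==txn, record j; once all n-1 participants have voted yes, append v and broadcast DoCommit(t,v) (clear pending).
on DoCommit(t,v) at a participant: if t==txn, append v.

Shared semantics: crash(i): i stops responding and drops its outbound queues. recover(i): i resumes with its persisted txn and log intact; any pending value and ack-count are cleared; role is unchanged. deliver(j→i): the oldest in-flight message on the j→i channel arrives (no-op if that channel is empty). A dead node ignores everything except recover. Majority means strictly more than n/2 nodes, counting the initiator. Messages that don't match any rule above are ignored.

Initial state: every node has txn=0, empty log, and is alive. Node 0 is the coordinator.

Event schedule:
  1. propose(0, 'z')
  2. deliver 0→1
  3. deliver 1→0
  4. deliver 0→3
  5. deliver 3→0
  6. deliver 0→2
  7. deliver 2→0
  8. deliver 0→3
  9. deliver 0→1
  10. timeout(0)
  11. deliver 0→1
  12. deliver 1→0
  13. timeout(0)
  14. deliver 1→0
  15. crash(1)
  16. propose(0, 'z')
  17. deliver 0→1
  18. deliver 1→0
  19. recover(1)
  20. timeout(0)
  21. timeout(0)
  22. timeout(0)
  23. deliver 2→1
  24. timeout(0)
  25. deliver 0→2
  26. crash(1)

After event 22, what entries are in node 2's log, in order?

step 1 propose(0,'z'): 0={coor,t=1,log=-}
step 2 deliver 0→1: 1={part,t=1,log=-}
step 3 deliver 1→0: —
step 4 deliver 0→3: 3={part,t=1,log=-}
step 5 deliver 3→0: —
step 6 deliver 0→2: 2={part,t=1,log=-}
step 7 deliver 2→0: 0={coor,t=1,log=z}
step 8 deliver 0→3: 3={part,t=1,log=z}
step 9 deliver 0→1: 1={part,t=1,log=z}
step 10 timeout(0): 0={coor,t=2,log=z}
step 11 deliver 0→1: 1={part,t=2,log=z}
step 12 deliver 1→0: —
step 13 timeout(0): 0={coor,t=3,log=z}
step 14 deliver 1→0: —
step 15 crash(1): 1={✗part,t=2,log=z}
step 16 propose(0,'z'): 0={coor,t=4,log=z}
step 17 deliver 0→1: —
step 18 deliver 1→0: —
step 19 recover(1): 1={part,t=2,log=z}
step 20 timeout(0): 0={coor,t=5,log=z}
step 21 timeout(0): 0={coor,t=6,log=z}
step 22 timeout(0): 0={coor,t=7,log=z}

empty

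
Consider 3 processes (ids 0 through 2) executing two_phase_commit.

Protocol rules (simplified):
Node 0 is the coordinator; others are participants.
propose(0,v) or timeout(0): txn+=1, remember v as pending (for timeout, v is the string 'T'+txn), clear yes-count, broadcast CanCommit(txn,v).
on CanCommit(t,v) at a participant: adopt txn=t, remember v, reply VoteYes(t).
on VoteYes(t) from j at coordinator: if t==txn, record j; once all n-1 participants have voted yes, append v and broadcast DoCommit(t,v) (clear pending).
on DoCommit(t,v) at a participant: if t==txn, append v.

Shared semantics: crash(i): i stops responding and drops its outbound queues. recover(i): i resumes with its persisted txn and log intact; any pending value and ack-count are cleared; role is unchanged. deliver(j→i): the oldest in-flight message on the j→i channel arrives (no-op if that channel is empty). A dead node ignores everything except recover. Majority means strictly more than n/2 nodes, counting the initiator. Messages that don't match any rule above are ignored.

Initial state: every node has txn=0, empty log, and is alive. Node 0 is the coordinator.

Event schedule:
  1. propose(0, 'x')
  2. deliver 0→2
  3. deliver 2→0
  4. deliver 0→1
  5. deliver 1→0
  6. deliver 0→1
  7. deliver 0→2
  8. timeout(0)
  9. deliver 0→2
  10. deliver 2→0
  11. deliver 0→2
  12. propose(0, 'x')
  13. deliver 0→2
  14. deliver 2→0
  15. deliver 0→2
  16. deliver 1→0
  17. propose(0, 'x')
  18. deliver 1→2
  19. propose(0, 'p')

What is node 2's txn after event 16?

3

[1] propose(0,'x') → N0(coor t1 [-])
[2] deliver 0→2 → N2(part t1 [-])
[3] deliver 2→0 → ∅
[4] deliver 0→1 → N1(part t1 [-])
[5] deliver 1→0 → N0(coor t1 [x])
[6] deliver 0→1 → N1(part t1 [x])
[7] deliver 0→2 → N2(part t1 [x])
[8] timeout(0) → N0(coor t2 [x])
[9] deliver 0→2 → N2(part t2 [x])
[10] deliver 2→0 → ∅
[11] deliver 0→2 → ∅
[12] propose(0,'x') → N0(coor t3 [x])
[13] deliver 0→2 → N2(part t3 [x])
[14] deliver 2→0 → ∅
[15] deliver 0→2 → ∅
[16] deliver 1→0 → ∅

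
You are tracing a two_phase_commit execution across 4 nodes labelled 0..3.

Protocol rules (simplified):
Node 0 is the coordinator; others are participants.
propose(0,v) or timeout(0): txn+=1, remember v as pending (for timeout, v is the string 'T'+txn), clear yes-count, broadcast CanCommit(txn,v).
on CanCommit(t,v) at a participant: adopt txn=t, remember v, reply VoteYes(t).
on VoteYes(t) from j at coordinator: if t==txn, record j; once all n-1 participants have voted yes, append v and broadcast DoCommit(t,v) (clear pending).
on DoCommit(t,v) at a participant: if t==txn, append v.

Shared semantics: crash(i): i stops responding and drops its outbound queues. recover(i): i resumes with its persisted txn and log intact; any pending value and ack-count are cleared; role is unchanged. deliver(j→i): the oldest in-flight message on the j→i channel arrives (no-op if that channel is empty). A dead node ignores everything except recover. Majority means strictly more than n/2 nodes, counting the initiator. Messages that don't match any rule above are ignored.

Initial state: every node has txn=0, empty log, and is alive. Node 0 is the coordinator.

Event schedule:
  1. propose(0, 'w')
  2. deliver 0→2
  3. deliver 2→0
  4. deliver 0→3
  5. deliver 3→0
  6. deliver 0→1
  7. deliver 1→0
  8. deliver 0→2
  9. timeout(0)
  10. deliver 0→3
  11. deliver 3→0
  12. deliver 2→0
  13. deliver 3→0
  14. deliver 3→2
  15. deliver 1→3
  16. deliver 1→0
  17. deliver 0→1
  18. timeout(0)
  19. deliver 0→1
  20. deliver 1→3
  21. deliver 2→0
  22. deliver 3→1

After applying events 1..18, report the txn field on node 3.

1

e1 propose(0,'w'): 0[coor,t=1,-]
e2 deliver 0→2: 2[part,t=1,-]
e3 deliver 2→0: ·
e4 deliver 0→3: 3[part,t=1,-]
e5 deliver 3→0: ·
e6 deliver 0→1: 1[part,t=1,-]
e7 deliver 1→0: 0[coor,t=1,w]
e8 deliver 0→2: 2[part,t=1,w]
e9 timeout(0): 0[coor,t=2,w]
e10 deliver 0→3: 3[part,t=1,w]
e11 deliver 3→0: ·
e12 deliver 2→0: ·
e13 deliver 3→0: ·
e14 deliver 3→2: ·
e15 deliver 1→3: ·
e16 deliver 1→0: ·
e17 deliver 0→1: 1[part,t=1,w]
e18 timeout(0): 0[coor,t=3,w]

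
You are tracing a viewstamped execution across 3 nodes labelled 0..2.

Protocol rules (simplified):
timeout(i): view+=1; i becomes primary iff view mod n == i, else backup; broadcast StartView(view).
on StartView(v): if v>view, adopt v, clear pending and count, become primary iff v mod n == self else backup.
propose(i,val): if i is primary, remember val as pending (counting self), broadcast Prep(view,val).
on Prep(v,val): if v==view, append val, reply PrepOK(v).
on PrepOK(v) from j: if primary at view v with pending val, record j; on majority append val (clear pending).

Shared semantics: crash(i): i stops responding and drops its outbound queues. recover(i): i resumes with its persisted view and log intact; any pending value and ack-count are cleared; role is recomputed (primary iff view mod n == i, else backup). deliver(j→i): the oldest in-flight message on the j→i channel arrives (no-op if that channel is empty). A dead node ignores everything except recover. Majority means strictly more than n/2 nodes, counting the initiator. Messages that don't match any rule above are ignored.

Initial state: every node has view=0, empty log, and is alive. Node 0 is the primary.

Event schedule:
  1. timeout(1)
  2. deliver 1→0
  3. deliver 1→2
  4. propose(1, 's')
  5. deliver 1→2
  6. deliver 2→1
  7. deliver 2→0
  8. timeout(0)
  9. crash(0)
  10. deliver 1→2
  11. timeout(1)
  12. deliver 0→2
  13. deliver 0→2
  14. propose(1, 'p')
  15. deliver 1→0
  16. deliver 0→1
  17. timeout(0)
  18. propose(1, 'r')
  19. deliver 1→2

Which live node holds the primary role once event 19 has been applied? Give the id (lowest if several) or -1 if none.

1. timeout(1):  <1:prim v1 ->
2. deliver 1→0:  <0:back v1 ->
3. deliver 1→2:  <2:back v1 ->
4. propose(1,'s'):  nop
5. deliver 1→2:  <2:back v1 s>
6. deliver 2→1:  <1:prim v1 s>
7. deliver 2→0:  nop
8. timeout(0):  <0:back v2 ->
9. crash(0):  <0:✗back v2 ->
10. deliver 1→2:  nop
11. timeout(1):  <1:back v2 s>
12. deliver 0→2:  nop
13. deliver 0→2:  nop
14. propose(1,'p'):  nop
15. deliver 1→0:  nop
16. deliver 0→1:  nop
17. timeout(0):  nop
18. propose(1,'r'):  nop
19. deliver 1→2:  <2:prim v2 s>

2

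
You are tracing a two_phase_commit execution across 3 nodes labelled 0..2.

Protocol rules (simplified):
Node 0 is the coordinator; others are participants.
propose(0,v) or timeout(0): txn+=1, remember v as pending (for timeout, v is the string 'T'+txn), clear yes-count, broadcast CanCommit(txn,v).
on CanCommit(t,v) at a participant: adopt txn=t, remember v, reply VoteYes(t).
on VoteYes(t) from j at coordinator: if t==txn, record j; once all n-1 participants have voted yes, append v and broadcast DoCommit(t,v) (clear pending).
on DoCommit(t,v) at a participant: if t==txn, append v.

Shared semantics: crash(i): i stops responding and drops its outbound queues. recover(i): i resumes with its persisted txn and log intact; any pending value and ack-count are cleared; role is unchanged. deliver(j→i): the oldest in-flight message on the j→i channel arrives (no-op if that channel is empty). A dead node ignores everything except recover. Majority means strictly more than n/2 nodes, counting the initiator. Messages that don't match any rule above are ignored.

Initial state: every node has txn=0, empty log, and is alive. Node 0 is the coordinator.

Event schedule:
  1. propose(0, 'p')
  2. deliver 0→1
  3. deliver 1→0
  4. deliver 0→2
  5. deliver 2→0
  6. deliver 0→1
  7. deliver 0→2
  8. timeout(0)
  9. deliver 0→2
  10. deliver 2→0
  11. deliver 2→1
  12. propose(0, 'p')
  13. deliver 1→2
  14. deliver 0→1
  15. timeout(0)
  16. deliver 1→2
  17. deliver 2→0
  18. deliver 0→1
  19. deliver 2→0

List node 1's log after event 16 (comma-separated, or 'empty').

[1] propose(0,'p') → N0(coor t1 [-])
[2] deliver 0→1 → N1(part t1 [-])
[3] deliver 1→0 → ∅
[4] deliver 0→2 → N2(part t1 [-])
[5] deliver 2→0 → N0(coor t1 [p])
[6] deliver 0→1 → N1(part t1 [p])
[7] deliver 0→2 → N2(part t1 [p])
[8] timeout(0) → N0(coor t2 [p])
[9] deliver 0→2 → N2(part t2 [p])
[10] deliver 2→0 → ∅
[11] deliver 2→1 → ∅
[12] propose(0,'p') → N0(coor t3 [p])
[13] deliver 1→2 → ∅
[14] deliver 0→1 → N1(part t2 [p])
[15] timeout(0) → N0(coor t4 [p])
[16] deliver 1→2 → ∅

p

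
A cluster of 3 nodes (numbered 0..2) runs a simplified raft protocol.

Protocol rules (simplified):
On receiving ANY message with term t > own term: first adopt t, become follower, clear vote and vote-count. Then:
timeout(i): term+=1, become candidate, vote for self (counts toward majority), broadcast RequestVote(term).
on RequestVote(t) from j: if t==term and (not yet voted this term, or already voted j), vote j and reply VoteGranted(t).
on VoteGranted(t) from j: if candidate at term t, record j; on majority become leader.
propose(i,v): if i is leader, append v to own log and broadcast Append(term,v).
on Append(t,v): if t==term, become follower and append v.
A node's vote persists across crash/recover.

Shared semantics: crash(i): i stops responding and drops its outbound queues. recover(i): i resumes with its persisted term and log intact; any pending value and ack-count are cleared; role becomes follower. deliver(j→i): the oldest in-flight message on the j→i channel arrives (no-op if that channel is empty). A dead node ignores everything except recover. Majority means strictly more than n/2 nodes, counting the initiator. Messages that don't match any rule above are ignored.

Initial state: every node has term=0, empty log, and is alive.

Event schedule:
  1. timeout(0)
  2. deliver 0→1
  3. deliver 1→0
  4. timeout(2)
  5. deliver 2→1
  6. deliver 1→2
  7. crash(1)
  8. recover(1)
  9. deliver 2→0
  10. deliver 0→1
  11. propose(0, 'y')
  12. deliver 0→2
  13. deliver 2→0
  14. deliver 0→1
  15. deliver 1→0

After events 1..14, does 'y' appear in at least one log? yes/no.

yes

[1] timeout(0) → N0(cand t1 [-])
[2] deliver 0→1 → N1(foll t1 [-])
[3] deliver 1→0 → N0(lead t1 [-])
[4] timeout(2) → N2(cand t1 [-])
[5] deliver 2→1 → ∅
[6] deliver 1→2 → ∅
[7] crash(1) → N1(✗foll t1 [-])
[8] recover(1) → N1(foll t1 [-])
[9] deliver 2→0 → ∅
[10] deliver 0→1 → ∅
[11] propose(0,'y') → N0(lead t1 [y])
[12] deliver 0→2 → ∅
[13] deliver 2→0 → ∅
[14] deliver 0→1 → N1(foll t1 [y])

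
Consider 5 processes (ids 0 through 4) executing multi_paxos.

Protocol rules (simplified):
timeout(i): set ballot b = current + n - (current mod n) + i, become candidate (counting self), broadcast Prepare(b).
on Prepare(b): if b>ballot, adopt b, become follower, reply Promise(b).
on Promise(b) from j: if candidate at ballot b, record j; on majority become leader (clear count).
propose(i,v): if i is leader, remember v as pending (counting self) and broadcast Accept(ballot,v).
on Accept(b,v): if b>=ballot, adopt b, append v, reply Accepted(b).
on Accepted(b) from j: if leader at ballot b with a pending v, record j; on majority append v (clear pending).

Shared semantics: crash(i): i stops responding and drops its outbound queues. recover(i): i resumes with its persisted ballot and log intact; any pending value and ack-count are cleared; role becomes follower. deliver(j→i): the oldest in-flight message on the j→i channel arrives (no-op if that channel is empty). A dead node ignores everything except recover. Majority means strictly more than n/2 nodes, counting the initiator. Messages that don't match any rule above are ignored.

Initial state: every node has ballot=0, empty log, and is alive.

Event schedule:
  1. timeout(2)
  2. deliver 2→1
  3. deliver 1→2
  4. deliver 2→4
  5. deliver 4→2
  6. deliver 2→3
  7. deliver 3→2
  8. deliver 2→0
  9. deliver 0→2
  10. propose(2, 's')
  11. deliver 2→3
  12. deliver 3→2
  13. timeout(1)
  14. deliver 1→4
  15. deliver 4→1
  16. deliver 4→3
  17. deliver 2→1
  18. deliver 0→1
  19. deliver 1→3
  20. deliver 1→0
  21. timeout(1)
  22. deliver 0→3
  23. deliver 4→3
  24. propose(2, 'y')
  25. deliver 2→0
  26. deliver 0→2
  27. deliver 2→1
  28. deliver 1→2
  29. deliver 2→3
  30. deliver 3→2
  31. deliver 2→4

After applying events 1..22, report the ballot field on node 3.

[1] timeout(2) → N2(cand b7 [-])
[2] deliver 2→1 → N1(foll b7 [-])
[3] deliver 1→2 → ∅
[4] deliver 2→4 → N4(foll b7 [-])
[5] deliver 4→2 → N2(lead b7 [-])
[6] deliver 2→3 → N3(foll b7 [-])
[7] deliver 3→2 → ∅
[8] deliver 2→0 → N0(foll b7 [-])
[9] deliver 0→2 → ∅
[10] propose(2,'s') → ∅
[11] deliver 2→3 → N3(foll b7 [s])
[12] deliver 3→2 → ∅
[13] timeout(1) → N1(cand b11 [-])
[14] deliver 1→4 → N4(foll b11 [-])
[15] deliver 4→1 → ∅
[16] deliver 4→3 → ∅
[17] deliver 2→1 → ∅
[18] deliver 0→1 → ∅
[19] deliver 1→3 → N3(foll b11 [s])
[20] deliver 1→0 → N0(foll b11 [-])
[21] timeout(1) → N1(cand b16 [-])
[22] deliver 0→3 → ∅

11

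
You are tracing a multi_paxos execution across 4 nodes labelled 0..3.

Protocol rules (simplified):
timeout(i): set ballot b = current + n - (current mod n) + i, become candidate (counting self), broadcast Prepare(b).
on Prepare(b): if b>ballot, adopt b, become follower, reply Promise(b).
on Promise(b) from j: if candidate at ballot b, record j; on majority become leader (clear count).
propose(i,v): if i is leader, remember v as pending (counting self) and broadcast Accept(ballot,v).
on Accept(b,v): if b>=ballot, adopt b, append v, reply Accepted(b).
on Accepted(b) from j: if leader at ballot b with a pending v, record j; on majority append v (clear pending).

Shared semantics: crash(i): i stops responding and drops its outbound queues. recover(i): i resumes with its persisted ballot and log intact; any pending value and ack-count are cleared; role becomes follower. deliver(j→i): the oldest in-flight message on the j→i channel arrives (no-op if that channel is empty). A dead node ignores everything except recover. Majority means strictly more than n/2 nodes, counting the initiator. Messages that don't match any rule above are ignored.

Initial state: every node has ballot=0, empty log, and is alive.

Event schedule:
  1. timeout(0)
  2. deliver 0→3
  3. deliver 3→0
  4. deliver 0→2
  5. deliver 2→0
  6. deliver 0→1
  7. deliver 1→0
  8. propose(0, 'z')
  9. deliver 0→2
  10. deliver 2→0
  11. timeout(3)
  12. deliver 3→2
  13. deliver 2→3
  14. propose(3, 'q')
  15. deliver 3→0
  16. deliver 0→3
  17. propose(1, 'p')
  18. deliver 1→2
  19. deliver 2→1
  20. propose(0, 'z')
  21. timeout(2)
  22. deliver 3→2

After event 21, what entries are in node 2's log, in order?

e1 timeout(0): 0[cand,b=4,-]
e2 deliver 0→3: 3[foll,b=4,-]
e3 deliver 3→0: ·
e4 deliver 0→2: 2[foll,b=4,-]
e5 deliver 2→0: 0[lead,b=4,-]
e6 deliver 0→1: 1[foll,b=4,-]
e7 deliver 1→0: ·
e8 propose(0,'z'): ·
e9 deliver 0→2: 2[foll,b=4,z]
e10 deliver 2→0: ·
e11 timeout(3): 3[cand,b=11,-]
e12 deliver 3→2: 2[foll,b=11,z]
e13 deliver 2→3: ·
e14 propose(3,'q'): ·
e15 deliver 3→0: 0[foll,b=11,-]
e16 deliver 0→3: ·
e17 propose(1,'p'): ·
e18 deliver 1→2: ·
e19 deliver 2→1: ·
e20 propose(0,'z'): ·
e21 timeout(2): 2[cand,b=14,z]

z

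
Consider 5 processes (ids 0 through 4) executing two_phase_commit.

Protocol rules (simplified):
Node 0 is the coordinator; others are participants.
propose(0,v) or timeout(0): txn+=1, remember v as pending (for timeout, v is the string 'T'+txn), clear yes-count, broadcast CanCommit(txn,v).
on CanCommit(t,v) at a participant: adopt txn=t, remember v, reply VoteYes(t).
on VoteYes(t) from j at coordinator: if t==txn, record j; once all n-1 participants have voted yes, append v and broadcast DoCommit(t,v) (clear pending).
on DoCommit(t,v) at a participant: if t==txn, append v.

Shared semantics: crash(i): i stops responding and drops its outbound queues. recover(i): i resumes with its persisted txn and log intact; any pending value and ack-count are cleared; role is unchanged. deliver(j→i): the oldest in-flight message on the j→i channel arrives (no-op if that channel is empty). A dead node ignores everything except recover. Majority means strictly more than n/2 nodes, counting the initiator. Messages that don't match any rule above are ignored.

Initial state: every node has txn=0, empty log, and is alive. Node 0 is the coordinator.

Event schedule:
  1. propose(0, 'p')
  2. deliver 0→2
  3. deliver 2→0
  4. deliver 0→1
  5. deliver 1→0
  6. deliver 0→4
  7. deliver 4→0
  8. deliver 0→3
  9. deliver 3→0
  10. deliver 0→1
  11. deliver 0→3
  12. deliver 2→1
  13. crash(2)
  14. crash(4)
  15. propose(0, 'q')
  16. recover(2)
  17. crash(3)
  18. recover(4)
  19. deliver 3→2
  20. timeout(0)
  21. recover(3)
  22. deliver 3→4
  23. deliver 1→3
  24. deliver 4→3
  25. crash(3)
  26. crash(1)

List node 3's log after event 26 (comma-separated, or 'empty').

after 1 — propose(0,'p'): n0:coor/t1/[-]
after 2 — deliver 0→2: n2:part/t1/[-]
after 3 — deliver 2→0: ·
after 4 — deliver 0→1: n1:part/t1/[-]
after 5 — deliver 1→0: ·
after 6 — deliver 0→4: n4:part/t1/[-]
after 7 — deliver 4→0: ·
after 8 — deliver 0→3: n3:part/t1/[-]
after 9 — deliver 3→0: n0:coor/t1/[p]
after 10 — deliver 0→1: n1:part/t1/[p]
after 11 — deliver 0→3: n3:part/t1/[p]
after 12 — deliver 2→1: ·
after 13 — crash(2): n2:✗part/t1/[-]
after 14 — crash(4): n4:✗part/t1/[-]
after 15 — propose(0,'q'): n0:coor/t2/[p]
after 16 — recover(2): n2:part/t1/[-]
after 17 — crash(3): n3:✗part/t1/[p]
after 18 — recover(4): n4:part/t1/[-]
after 19 — deliver 3→2: ·
after 20 — timeout(0): n0:coor/t3/[p]
after 21 — recover(3): n3:part/t1/[p]
after 22 — deliver 3→4: ·
after 23 — deliver 1→3: ·
after 24 — deliver 4→3: ·
after 25 — crash(3): n3:✗part/t1/[p]
after 26 — crash(1): n1:✗part/t1/[p]

p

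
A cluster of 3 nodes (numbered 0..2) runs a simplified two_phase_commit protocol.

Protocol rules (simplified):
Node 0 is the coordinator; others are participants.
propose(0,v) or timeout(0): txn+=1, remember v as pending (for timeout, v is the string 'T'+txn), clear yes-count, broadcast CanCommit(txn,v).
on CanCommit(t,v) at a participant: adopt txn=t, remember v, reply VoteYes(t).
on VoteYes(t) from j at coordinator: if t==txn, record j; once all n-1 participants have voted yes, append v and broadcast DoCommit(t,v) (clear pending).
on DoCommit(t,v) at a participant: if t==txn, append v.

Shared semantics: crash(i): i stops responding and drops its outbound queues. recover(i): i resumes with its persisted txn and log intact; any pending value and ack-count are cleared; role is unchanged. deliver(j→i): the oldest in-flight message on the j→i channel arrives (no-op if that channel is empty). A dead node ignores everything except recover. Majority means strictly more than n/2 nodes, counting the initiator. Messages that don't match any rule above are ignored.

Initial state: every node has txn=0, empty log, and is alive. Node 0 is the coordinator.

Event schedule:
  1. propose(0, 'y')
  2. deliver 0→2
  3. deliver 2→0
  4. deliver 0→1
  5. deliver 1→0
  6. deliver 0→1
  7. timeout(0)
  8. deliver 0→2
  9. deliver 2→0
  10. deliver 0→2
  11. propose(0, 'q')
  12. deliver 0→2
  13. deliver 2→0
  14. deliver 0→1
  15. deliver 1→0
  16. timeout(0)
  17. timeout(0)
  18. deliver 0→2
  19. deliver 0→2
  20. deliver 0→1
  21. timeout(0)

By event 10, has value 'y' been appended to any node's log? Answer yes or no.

step 1 propose(0,'y'): 0={coor,t=1,log=-}
step 2 deliver 0→2: 2={part,t=1,log=-}
step 3 deliver 2→0: —
step 4 deliver 0→1: 1={part,t=1,log=-}
step 5 deliver 1→0: 0={coor,t=1,log=y}
step 6 deliver 0→1: 1={part,t=1,log=y}
step 7 timeout(0): 0={coor,t=2,log=y}
step 8 deliver 0→2: 2={part,t=1,log=y}
step 9 deliver 2→0: —
step 10 deliver 0→2: 2={part,t=2,log=y}

yes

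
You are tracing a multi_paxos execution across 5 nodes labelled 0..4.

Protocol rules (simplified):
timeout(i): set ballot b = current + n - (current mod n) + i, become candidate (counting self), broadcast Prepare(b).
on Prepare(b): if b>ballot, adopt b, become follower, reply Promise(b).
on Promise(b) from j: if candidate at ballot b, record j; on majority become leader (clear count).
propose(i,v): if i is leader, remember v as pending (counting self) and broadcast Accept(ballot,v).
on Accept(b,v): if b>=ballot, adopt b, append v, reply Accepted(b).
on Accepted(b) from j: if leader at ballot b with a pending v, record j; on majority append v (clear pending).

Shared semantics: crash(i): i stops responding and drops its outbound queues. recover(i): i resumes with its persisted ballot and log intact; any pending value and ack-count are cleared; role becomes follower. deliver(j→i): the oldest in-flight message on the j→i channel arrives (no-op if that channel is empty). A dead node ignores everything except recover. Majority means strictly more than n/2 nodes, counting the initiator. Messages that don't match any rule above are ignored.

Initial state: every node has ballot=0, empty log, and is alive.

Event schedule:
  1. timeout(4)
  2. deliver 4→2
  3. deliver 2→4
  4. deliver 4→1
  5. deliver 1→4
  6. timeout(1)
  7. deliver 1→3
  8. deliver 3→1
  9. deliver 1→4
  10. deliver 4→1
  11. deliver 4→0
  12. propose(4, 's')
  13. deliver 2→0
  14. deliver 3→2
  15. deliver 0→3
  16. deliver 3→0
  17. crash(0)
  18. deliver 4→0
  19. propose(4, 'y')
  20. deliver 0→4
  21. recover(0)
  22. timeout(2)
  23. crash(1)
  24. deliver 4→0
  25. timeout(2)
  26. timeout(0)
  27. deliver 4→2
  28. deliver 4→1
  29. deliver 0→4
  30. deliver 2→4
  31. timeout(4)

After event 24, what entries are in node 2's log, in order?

empty

step 1 timeout(4): 4={cand,b=9,log=-}
step 2 deliver 4→2: 2={foll,b=9,log=-}
step 3 deliver 2→4: —
step 4 deliver 4→1: 1={foll,b=9,log=-}
step 5 deliver 1→4: 4={lead,b=9,log=-}
step 6 timeout(1): 1={cand,b=11,log=-}
step 7 deliver 1→3: 3={foll,b=11,log=-}
step 8 deliver 3→1: —
step 9 deliver 1→4: 4={foll,b=11,log=-}
step 10 deliver 4→1: 1={lead,b=11,log=-}
step 11 deliver 4→0: 0={foll,b=9,log=-}
step 12 propose(4,'s'): —
step 13 deliver 2→0: —
step 14 deliver 3→2: —
step 15 deliver 0→3: —
step 16 deliver 3→0: —
step 17 crash(0): 0={✗foll,b=9,log=-}
step 18 deliver 4→0: —
step 19 propose(4,'y'): —
step 20 deliver 0→4: —
step 21 recover(0): 0={foll,b=9,log=-}
step 22 timeout(2): 2={cand,b=12,log=-}
step 23 crash(1): 1={✗lead,b=11,log=-}
step 24 deliver 4→0: —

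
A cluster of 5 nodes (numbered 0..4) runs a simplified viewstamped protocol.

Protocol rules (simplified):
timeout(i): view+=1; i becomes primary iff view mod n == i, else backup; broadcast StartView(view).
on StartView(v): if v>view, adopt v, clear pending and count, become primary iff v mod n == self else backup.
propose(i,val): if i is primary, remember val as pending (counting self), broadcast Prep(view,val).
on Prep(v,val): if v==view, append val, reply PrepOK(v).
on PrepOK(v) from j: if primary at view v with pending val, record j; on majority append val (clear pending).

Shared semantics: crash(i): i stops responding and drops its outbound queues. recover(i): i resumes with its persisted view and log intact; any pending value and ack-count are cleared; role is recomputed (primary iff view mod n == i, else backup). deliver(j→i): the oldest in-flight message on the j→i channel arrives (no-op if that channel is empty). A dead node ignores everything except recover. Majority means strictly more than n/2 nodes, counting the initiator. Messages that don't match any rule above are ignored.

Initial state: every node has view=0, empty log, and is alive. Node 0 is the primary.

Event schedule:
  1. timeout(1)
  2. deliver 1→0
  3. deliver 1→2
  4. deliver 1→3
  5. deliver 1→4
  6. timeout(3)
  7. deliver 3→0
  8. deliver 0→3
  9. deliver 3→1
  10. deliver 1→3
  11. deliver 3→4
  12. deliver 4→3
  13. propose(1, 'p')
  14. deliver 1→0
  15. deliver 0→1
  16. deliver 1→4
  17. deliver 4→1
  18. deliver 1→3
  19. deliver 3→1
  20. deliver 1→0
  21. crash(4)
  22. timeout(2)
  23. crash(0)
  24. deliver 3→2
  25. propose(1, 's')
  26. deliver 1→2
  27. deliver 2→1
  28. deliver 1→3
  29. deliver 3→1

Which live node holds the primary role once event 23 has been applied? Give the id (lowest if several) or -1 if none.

2

step 1 timeout(1): 1={prim,v=1,log=-}
step 2 deliver 1→0: 0={back,v=1,log=-}
step 3 deliver 1→2: 2={back,v=1,log=-}
step 4 deliver 1→3: 3={back,v=1,log=-}
step 5 deliver 1→4: 4={back,v=1,log=-}
step 6 timeout(3): 3={back,v=2,log=-}
step 7 deliver 3→0: 0={back,v=2,log=-}
step 8 deliver 0→3: —
step 9 deliver 3→1: 1={back,v=2,log=-}
step 10 deliver 1→3: —
step 11 deliver 3→4: 4={back,v=2,log=-}
step 12 deliver 4→3: —
step 13 propose(1,'p'): —
step 14 deliver 1→0: —
step 15 deliver 0→1: —
step 16 deliver 1→4: —
step 17 deliver 4→1: —
step 18 deliver 1→3: —
step 19 deliver 3→1: —
step 20 deliver 1→0: —
step 21 crash(4): 4={✗back,v=2,log=-}
step 22 timeout(2): 2={prim,v=2,log=-}
step 23 crash(0): 0={✗back,v=2,log=-}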